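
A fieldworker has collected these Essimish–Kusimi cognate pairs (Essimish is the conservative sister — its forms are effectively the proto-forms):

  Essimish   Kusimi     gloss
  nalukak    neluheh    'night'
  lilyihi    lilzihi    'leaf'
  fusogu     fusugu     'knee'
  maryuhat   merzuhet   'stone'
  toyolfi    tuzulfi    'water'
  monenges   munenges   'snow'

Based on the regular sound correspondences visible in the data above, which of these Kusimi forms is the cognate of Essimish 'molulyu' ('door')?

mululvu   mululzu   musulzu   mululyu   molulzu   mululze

fusogu ~ fusugu, toyolfi ~ tuzulfi — Essimish o corresponds to Kusimi u after a consonant, before a consonant other than r, m, n, p, b, f, v.
maryuhat ~ merzuhet — Essimish y corresponds to Kusimi z after a consonant, before a back vowel.
Applying these to Essimish 'molulyu':
  molulyu → mululyu   (o→u after a consonant, before a consonant other than r, m, n, p, b, f, v)
  mululyu → mululzu   (y→z after a consonant, before a back vowel)
So the Kusimi cognate is 'mululzu'.

mululzu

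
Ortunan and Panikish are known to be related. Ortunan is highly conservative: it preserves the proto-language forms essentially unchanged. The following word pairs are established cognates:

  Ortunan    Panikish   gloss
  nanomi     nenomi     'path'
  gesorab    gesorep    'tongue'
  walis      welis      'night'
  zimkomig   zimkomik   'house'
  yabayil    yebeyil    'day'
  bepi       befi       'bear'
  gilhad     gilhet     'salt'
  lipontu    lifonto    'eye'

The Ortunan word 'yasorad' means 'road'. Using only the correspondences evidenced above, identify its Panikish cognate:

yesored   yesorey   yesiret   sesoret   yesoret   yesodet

yesoret

walis ~ welis, yabayil ~ yebeyil — Ortunan a corresponds to Panikish e after a consonant, before a consonant other than r, m, n, p, b, f, v.
gilhad ~ gilhet — Ortunan d corresponds to Panikish t word-finally.
Applying these to Ortunan 'yasorad':
  yasorad → yesorad   (a→e after a consonant, before a consonant other than r, m, n, p, b, f, v)
  yesorad → yesored   (a→e after a consonant, before a consonant other than r, m, n, p, b, f, v)
  yesored → yesoret   (d→t word-finally)
So the Panikish cognate is 'yesoret'.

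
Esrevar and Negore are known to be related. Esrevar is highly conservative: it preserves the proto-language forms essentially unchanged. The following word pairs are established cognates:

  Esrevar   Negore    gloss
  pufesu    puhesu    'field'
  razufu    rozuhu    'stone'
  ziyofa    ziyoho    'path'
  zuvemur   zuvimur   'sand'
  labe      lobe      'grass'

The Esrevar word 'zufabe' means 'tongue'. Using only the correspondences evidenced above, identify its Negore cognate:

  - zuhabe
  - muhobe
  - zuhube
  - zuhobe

zuhobe

ziyofa ~ ziyoho — Esrevar f corresponds to Negore h between vowels (before a back vowel).
labe ~ lobe — Esrevar a corresponds to Negore o after a consonant, before a labial obstruent.
Applying these to Esrevar 'zufabe':
  zufabe → zuhabe   (f→h between vowels (before a back vowel))
  zuhabe → zuhobe   (a→o after a consonant, before a labial obstruent)
So the Negore cognate is 'zuhobe'.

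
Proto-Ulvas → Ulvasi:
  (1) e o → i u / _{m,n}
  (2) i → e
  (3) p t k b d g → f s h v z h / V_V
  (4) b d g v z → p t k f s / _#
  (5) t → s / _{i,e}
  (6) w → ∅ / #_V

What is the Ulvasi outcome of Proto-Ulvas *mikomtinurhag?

Ulvasi: *mikomtinurhag
  mikomtinurhag → mikumtinurhag   [pre-nasal raising]
  mikumtinurhag → mekumtenurhag   [vowel merger]
  mekumtenurhag → mehumtenurhag   [intervocalic lenition]
  mehumtenurhag → mehumtenurhak   [final devoicing]
  mehumtenurhak → mehumsenurhak   [palatalisation]
  mehumsenurhak (rule 6 does not apply)
  giving Ulvasi mehumsenurhak.

mehumsenurhak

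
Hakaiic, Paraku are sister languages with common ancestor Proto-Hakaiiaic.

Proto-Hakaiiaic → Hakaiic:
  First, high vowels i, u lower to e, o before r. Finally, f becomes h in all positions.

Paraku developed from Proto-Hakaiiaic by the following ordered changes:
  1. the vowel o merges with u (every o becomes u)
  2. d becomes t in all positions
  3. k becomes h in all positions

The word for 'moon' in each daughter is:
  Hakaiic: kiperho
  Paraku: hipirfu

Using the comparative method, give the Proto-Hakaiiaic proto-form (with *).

Position 7: Hakaiic has o, Paraku has u. Taking the neighbouring segments as reconstructed: Hakaiic o can only go back to *o; Paraku u could go back to *o or *u — the one source consistent with every daughter is *o.
Position 4: Hakaiic has e, Paraku has i. Paraku preserves i here (none of its changes turn any other segment into i), so the proto-segment is *i.
Position 6: Hakaiic has h, Paraku has f. Paraku preserves f here (none of its changes turn any other segment into f), so the proto-segment is *f.
This points to *kipirfo. Verify forward in each daughter:
Hakaiic: *kipirfo
  kipirfo → kiperfo   [pre-rhotic lowering]
  kiperfo → kiperho   [unconditioned shift]
  giving Hakaiic kiperho.
Paraku: *kipirfo
  kipirfo → kipirfu   [vowel merger]
  kipirfu (rule 2 does not apply)
  kipirfu → hipirfu   [unconditioned shift]
  giving Paraku hipirfu.
Only *kipirfo yields all of Hakaiic kiperho, Paraku hipirfu.

*kipirfo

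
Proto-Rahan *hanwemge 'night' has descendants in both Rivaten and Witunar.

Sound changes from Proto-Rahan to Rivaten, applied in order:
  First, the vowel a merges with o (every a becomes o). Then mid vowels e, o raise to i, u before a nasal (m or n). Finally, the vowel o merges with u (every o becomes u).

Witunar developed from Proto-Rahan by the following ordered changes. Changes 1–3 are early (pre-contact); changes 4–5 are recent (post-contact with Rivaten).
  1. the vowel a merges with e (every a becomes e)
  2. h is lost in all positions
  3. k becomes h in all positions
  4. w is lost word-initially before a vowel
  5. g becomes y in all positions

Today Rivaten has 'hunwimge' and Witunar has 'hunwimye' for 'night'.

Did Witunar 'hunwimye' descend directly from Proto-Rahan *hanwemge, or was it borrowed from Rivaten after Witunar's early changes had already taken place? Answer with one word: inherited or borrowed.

borrowed

If inherited, *hanwemge would pass through all of Witunar's changes:
Witunar: *hanwemge
  hanwemge → henwemge   [vowel merger]
  henwemge → enwemge   [h-loss]
  enwemge (rule 3 does not apply)
  enwemge (rule 4 does not apply)
  enwemge → enwemye   [unconditioned shift]
  giving Witunar enwemye.
If borrowed from Rivaten 'hunwimge' after the early changes, it would undergo only the recent ones:
  rule 4 (glide loss): no change (hunwimge)
  rule 5 (unconditioned shift): hunwimge → hunwimye
  ⇒ as a loan: hunwimye
Witunar 'hunwimye' matches the loan outcome 'hunwimye', not the inherited 'enwemye' — it skipped the early Witunar changes, so it was borrowed from Rivaten.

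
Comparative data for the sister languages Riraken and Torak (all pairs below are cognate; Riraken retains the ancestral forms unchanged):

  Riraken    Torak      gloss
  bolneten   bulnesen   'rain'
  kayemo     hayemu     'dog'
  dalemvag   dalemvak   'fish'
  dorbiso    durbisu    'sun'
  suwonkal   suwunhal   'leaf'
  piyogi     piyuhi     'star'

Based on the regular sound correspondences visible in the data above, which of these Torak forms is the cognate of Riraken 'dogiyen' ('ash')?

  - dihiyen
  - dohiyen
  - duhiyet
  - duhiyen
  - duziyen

bolneten ~ bulnesen, piyogi ~ piyuhi — Riraken o corresponds to Torak u after a consonant, before a consonant other than r, m, n, p, b, f, v.
piyogi ~ piyuhi — Riraken g corresponds to Torak h between vowels (before a front vowel).
Applying these to Riraken 'dogiyen':
  dogiyen → dugiyen   (o→u after a consonant, before a consonant other than r, m, n, p, b, f, v)
  dugiyen → duhiyen   (g→h between vowels (before a front vowel))
So the Torak cognate is 'duhiyen'.

duhiyen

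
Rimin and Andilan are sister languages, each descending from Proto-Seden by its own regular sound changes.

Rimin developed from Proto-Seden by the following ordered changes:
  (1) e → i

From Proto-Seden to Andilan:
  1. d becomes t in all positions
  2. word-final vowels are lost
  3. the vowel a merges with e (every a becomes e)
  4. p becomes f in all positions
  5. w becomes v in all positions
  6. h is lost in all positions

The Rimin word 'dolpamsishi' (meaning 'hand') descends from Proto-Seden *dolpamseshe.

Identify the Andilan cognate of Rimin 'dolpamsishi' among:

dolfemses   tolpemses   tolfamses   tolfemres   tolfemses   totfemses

tolfemses

Andilan: start from *dolpamseshe.
  rule 1 (unconditioned shift): dolpamseshe → tolpamseshe
  rule 2 (apocope): tolpamseshe → tolpamsesh
  rule 3 (vowel merger): tolpamsesh → tolpemsesh
  rule 4 (unconditioned shift): tolpemsesh → tolfemsesh
  rule 5: no change — tolfemsesh
  rule 6 (h-loss): tolfemsesh → tolfemses
  ⇒ Andilan tolfemses
Only 'tolfemses' matches the regular Andilan development of *dolpamseshe.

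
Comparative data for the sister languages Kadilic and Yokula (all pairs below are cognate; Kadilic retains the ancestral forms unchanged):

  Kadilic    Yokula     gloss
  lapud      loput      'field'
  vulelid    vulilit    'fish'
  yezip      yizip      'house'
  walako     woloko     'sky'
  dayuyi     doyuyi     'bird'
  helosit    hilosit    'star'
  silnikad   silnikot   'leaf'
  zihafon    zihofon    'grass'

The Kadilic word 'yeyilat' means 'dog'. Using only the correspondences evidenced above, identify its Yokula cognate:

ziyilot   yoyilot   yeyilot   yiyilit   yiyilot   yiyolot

vulelid ~ vulilit, yezip ~ yizip — Kadilic e corresponds to Yokula i after a consonant, before a consonant other than r, m, n, p, b, f, v.
walako ~ woloko, dayuyi ~ doyuyi — Kadilic a corresponds to Yokula o after a consonant, before a consonant other than r, m, n, p, b, f, v.
Applying these to Kadilic 'yeyilat':
  yeyilat → yiyilat   (e→i after a consonant, before a consonant other than r, m, n, p, b, f, v)
  yiyilat → yiyilot   (a→o after a consonant, before a consonant other than r, m, n, p, b, f, v)
So the Yokula cognate is 'yiyilot'.

yiyilot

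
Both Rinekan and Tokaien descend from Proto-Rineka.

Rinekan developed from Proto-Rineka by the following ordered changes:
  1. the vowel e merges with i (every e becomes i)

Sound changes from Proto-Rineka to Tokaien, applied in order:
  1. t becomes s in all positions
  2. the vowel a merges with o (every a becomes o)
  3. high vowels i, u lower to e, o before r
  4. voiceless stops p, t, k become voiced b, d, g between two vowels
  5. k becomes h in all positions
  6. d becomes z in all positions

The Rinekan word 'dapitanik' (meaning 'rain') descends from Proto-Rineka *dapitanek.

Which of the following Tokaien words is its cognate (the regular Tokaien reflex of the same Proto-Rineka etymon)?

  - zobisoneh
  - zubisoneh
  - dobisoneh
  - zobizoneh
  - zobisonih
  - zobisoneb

Tokaien: start from *dapitanek.
  rule 1 (unconditioned shift): dapitanek → dapisanek
  rule 2 (vowel merger): dapisanek → dopisonek
  rule 3: no change — dopisonek
  rule 4 (intervocalic voicing): dopisonek → dobisonek
  rule 5 (unconditioned shift): dobisonek → dobisoneh
  rule 6 (unconditioned shift): dobisoneh → zobisoneh
  ⇒ Tokaien zobisoneh
The other candidates each miss or misapply at least one Tokaien change.

zobisoneh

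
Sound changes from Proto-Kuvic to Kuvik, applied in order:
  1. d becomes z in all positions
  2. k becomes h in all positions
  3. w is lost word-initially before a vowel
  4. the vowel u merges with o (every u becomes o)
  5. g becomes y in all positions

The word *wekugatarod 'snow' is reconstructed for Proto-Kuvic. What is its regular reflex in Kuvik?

Kuvik: *wekugatarod > wekugataroz > wehugataroz > ehugataroz > ehogataroz > ehoyataroz  (by unconditioned shift, unconditioned shift, glide loss, vowel merger, unconditioned shift)

ehoyataroz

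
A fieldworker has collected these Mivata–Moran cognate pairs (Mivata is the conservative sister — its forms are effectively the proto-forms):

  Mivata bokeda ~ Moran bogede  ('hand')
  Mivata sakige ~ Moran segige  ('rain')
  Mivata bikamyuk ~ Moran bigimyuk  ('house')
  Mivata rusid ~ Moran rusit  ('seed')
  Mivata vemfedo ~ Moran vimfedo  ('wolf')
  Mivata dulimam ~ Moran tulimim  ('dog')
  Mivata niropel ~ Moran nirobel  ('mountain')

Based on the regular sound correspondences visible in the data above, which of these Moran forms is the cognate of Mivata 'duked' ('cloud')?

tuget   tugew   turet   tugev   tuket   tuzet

dulimam ~ tulimim — Mivata d corresponds to Moran t word-initially before a back vowel.
bokeda ~ bogede — Mivata k corresponds to Moran g between vowels (before a front vowel).
rusid ~ rusit — Mivata d corresponds to Moran t word-finally.
Applying these to Mivata 'duked':
  duked → tuked   (d→t word-initially before a back vowel)
  tuked → tuged   (k→g between vowels (before a front vowel))
  tuged → tuget   (d→t word-finally)
So the Moran cognate is 'tuget'.

tuget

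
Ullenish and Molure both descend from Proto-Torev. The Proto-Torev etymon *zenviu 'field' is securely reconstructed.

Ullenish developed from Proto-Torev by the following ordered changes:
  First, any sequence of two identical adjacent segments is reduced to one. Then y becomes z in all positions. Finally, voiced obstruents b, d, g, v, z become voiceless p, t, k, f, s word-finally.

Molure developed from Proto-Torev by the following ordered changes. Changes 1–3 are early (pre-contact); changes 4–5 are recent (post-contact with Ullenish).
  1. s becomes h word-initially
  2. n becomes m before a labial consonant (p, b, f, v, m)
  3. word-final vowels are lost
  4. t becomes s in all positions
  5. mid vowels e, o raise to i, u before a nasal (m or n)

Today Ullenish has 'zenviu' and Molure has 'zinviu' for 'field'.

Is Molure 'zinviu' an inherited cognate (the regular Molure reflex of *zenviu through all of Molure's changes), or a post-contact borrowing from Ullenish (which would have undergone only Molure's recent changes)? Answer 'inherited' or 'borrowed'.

borrowed

If inherited, *zenviu would pass through all of Molure's changes:
Molure: start from *zenviu.
  rule 1: no change — zenviu
  rule 2 (nasal place assimilation): zenviu → zemviu
  rule 3 (apocope): zemviu → zemvi
  rule 4: no change — zemvi
  rule 5 (pre-nasal raising): zemvi → zimvi
  ⇒ Molure zimvi
If borrowed from Ullenish 'zenviu' after the early changes, it would undergo only the recent ones:
  rule 4 (unconditioned shift): no change (zenviu)
  rule 5 (pre-nasal raising): zenviu → zinviu
  ⇒ as a loan: zinviu
Molure 'zinviu' matches the loan outcome 'zinviu', not the inherited 'zimvi' — it skipped the early Molure changes, so it was borrowed from Ullenish.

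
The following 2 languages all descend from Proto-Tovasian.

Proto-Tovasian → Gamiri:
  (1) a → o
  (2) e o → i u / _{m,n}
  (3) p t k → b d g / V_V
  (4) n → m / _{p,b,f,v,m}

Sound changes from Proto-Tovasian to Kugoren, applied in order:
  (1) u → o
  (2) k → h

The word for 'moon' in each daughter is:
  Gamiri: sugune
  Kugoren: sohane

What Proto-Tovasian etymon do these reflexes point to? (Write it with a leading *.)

*sukane

Position 4: Gamiri has u, Kugoren has a. Kugoren preserves a here (none of its changes turn any other segment into a), so the proto-segment is *a.
Position 2: Gamiri has u, Kugoren has o. Taking the neighbouring segments as reconstructed: Gamiri u can only go back to *u; Kugoren o could go back to *o or *u — the one source consistent with every daughter is *u.
This points to *sukane. Verify forward in each daughter:
Gamiri: start from *sukane.
  rule 1 (vowel merger): sukane → sukone
  rule 2 (pre-nasal raising): sukone → sukune
  rule 3 (intervocalic voicing): sukune → sugune
  rule 4: no change — sugune
  ⇒ Gamiri sugune
Kugoren: start from *sukane.
  rule 1 (vowel merger): sukane → sokane
  rule 2 (unconditioned shift): sokane → sohane
  ⇒ Kugoren sohane
*sukane is the unique common source.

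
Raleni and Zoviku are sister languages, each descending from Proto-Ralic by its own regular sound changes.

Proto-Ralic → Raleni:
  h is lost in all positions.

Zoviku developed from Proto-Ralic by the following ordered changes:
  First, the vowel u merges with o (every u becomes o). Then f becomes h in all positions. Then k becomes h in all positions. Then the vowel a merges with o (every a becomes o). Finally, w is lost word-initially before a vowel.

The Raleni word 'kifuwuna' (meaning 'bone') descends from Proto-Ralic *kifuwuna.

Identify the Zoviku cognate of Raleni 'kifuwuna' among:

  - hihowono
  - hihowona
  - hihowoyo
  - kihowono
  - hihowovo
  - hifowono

hihowono

Zoviku: *kifuwuna > kifowona > kihowona > hihowona > hihowono  (by vowel merger, unconditioned shift, unconditioned shift, vowel merger)
The other candidates each miss or misapply at least one Zoviku change.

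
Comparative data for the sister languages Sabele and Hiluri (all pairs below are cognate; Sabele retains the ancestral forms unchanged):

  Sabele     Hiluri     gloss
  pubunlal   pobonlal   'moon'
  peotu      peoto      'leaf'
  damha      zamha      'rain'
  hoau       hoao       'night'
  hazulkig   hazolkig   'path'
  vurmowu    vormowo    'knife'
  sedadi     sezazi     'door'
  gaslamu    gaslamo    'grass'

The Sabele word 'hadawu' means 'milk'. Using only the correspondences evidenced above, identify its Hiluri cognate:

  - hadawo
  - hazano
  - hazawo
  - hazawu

hazawo

sedadi ~ sezazi — Sabele d corresponds to Hiluri z between vowels (before a back vowel).
peotu ~ peoto, vurmowu ~ vormowo — Sabele u corresponds to Hiluri o word-finally.
Applying these to Sabele 'hadawu':
  hadawu → hazawu   (d→z between vowels (before a back vowel))
  hazawu → hazawo   (u→o word-finally)
So the Hiluri cognate is 'hazawo'.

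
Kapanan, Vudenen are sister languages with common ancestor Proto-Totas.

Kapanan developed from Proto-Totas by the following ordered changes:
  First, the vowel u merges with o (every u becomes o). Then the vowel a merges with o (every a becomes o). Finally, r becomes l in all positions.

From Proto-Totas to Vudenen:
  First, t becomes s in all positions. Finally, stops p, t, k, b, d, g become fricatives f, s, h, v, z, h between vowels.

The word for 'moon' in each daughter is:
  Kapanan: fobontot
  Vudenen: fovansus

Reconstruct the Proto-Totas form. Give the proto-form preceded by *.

Position 7: Kapanan has o, Vudenen has u. Vudenen preserves u here (none of its changes turn any other segment into u), so the proto-segment is *u.
Position 8: Kapanan has t, Vudenen has s. Kapanan preserves t here (none of its changes turn any other segment into t), so the proto-segment is *t.
Position 6: Kapanan has t, Vudenen has s. Kapanan preserves t here (none of its changes turn any other segment into t), so the proto-segment is *t.
Continuing position by position gives *fobantut; check it forward:
Kapanan: start from *fobantut.
  rule 1 (vowel merger): fobantut → fobantot
  rule 2 (vowel merger): fobantot → fobontot
  rule 3: no change — fobontot
  ⇒ Kapanan fobontot
Vudenen: *fobantut
  fobantut → fobansus   [unconditioned shift]
  fobansus → fovansus   [intervocalic lenition]
  giving Vudenen fovansus.
*fobantut is the unique common source.

*fobantut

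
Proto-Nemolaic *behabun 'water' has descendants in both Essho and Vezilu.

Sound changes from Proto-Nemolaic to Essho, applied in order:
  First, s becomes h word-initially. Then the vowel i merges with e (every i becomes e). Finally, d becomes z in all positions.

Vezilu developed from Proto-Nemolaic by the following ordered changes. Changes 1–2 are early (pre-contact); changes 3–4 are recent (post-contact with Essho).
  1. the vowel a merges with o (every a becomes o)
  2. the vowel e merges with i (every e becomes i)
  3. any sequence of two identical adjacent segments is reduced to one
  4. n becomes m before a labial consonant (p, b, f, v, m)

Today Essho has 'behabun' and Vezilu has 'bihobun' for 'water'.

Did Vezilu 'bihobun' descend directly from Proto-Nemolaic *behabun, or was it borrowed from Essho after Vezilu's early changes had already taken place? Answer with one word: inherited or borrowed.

inherited

If inherited, *behabun would pass through all of Vezilu's changes:
Vezilu: *behabun > behobun > bihobun  (by vowel merger, vowel merger)
If borrowed from Essho 'behabun' after the early changes, it would undergo only the recent ones:
  rule 3 (degemination): no change (behabun)
  rule 4 (nasal place assimilation): no change (behabun)
  ⇒ as a loan: behabun
Vezilu 'bihobun' matches the inherited outcome exactly, so it is an inherited cognate, not a loan.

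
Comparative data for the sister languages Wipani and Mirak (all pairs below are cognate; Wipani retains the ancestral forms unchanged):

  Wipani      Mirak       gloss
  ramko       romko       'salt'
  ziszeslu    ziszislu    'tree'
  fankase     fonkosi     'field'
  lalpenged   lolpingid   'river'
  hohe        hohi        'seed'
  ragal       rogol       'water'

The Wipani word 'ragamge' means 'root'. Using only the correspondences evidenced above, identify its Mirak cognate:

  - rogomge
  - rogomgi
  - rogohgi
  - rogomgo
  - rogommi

rogomgi

fankase ~ fonkosi, lalpenged ~ lolpingid — Wipani a corresponds to Mirak o after a consonant, before a consonant other than r, m, n, p, b, f, v.
ramko ~ romko — Wipani a corresponds to Mirak o after a consonant, before a nasal.
fankase ~ fonkosi, hohe ~ hohi — Wipani e corresponds to Mirak i word-finally.
Applying these to Wipani 'ragamge':
  ragamge → rogamge   (a→o after a consonant, before a consonant other than r, m, n, p, b, f, v)
  rogamge → rogomge   (a→o after a consonant, before a nasal)
  rogomge → rogomgi   (e→i word-finally)
So the Mirak cognate is 'rogomgi'.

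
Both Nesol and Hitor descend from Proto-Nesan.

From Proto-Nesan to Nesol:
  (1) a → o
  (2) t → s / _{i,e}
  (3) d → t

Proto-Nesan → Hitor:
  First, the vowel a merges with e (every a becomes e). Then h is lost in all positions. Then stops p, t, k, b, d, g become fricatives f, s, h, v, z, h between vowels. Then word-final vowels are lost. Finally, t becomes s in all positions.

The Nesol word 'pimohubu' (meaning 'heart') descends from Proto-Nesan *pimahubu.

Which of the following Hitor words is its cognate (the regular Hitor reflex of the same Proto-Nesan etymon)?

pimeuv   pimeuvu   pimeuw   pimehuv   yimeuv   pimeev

pimeuv

Hitor: start from *pimahubu.
  rule 1 (vowel merger): pimahubu → pimehubu
  rule 2 (h-loss): pimehubu → pimeubu
  rule 3 (intervocalic lenition): pimeubu → pimeuvu
  rule 4 (apocope): pimeuvu → pimeuv
  rule 5: no change — pimeuv
  ⇒ Hitor pimeuv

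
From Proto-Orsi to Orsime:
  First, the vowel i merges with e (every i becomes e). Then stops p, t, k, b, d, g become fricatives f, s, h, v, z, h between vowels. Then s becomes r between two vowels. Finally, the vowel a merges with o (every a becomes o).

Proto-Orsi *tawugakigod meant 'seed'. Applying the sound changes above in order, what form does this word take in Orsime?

Orsime: *tawugakigod
  tawugakigod → tawugakegod   [vowel merger]
  tawugakegod → tawuhahehod   [intervocalic lenition]
  tawuhahehod (rule 3 does not apply)
  tawuhahehod → towuhohehod   [vowel merger]
  giving Orsime towuhohehod.

towuhohehod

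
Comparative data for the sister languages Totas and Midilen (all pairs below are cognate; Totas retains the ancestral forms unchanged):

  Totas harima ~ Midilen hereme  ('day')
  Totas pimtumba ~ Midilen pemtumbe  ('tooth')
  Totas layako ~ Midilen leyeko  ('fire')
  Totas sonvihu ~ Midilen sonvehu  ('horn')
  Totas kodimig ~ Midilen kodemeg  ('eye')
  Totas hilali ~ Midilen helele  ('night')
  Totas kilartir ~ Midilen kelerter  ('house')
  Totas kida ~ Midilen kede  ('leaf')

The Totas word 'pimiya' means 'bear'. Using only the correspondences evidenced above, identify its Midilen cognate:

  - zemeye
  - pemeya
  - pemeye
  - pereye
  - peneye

pemeye

harima ~ hereme, pimtumba ~ pemtumbe — Totas i corresponds to Midilen e after a consonant, before a nasal.
sonvihu ~ sonvehu, kodimig ~ kodemeg — Totas i corresponds to Midilen e after a consonant, before a consonant other than r, m, n, p, b, f, v.
harima ~ hereme, pimtumba ~ pemtumbe — Totas a corresponds to Midilen e word-finally.
Applying these to Totas 'pimiya':
  pimiya → pemiya   (i→e after a consonant, before a nasal)
  pemiya → pemeya   (i→e after a consonant, before a consonant other than r, m, n, p, b, f, v)
  pemeya → pemeye   (a→e word-finally)
So the Midilen cognate is 'pemeye'.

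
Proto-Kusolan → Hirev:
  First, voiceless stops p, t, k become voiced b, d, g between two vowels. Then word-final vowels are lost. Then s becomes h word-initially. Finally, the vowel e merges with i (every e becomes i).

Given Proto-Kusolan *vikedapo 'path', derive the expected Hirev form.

vigidab

Hirev: start from *vikedapo.
  rule 1 (intervocalic voicing): vikedapo → vigedabo
  rule 2 (apocope): vigedabo → vigedab
  rule 3: no change — vigedab
  rule 4 (vowel merger): vigedab → vigidab
  ⇒ Hirev vigidab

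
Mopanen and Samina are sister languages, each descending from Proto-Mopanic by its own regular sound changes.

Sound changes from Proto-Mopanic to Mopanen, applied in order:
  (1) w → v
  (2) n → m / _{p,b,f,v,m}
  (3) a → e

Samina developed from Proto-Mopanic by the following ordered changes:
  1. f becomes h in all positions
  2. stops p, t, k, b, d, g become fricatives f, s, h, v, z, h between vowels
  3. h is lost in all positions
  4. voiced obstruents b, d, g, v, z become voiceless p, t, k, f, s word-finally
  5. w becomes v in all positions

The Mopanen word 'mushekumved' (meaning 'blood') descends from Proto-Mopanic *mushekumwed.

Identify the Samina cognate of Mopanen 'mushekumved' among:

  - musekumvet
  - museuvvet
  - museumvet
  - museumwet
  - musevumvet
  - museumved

museumvet

Samina: *mushekumwed
  mushekumwed (rule 1 does not apply)
  mushekumwed → mushehumwed   [intervocalic lenition]
  mushehumwed → museumwed   [h-loss]
  museumwed → museumwet   [final devoicing]
  museumwet → museumvet   [unconditioned shift]
  giving Samina museumvet.
Only 'museumvet' matches the regular Samina development of *mushekumwed.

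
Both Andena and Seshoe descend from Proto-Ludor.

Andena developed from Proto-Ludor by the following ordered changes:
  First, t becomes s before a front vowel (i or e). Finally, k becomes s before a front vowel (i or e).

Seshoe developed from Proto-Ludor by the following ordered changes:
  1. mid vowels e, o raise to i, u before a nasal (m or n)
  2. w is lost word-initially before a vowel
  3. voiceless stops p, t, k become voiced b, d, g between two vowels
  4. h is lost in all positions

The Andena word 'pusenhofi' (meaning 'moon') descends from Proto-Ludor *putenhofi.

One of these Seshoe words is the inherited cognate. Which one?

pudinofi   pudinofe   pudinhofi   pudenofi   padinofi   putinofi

pudinofi

Seshoe: *putenhofi
  putenhofi → putinhofi   [pre-nasal raising]
  putinhofi (rule 2 does not apply)
  putinhofi → pudinhofi   [intervocalic voicing]
  pudinhofi → pudinofi   [h-loss]
  giving Seshoe pudinofi.
Only 'pudinofi' matches the regular Seshoe development of *putenhofi.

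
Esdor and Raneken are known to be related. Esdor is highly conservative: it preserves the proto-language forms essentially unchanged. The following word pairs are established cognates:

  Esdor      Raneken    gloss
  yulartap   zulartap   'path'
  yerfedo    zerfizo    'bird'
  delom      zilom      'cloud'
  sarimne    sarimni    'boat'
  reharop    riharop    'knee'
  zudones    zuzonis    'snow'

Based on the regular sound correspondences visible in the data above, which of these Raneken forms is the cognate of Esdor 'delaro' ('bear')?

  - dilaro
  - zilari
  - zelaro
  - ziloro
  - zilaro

zilaro

delom ~ zilom — Esdor d corresponds to Raneken z word-initially before a front vowel.
yerfedo ~ zerfizo, delom ~ zilom — Esdor e corresponds to Raneken i after a consonant, before a consonant other than r, m, n, p, b, f, v.
Applying these to Esdor 'delaro':
  delaro → zelaro   (d→z word-initially before a front vowel)
  zelaro → zilaro   (e→i after a consonant, before a consonant other than r, m, n, p, b, f, v)
So the Raneken cognate is 'zilaro'.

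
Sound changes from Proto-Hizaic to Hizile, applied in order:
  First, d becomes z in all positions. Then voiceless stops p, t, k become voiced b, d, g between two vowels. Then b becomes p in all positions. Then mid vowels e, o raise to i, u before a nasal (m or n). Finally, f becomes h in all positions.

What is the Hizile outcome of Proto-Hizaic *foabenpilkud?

hoapinpilkuz

Hizile: *foabenpilkud > foabenpilkuz > foapenpilkuz > foapinpilkuz > hoapinpilkuz  (by unconditioned shift, unconditioned shift, pre-nasal raising, unconditioned shift)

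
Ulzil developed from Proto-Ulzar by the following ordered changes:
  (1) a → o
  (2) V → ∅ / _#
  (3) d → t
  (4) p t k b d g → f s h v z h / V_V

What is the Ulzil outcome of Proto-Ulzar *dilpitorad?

Ulzil: *dilpitorad > dilpitorod > tilpitorot > tilpisorot  (by vowel merger, unconditioned shift, intervocalic lenition)

tilpisorot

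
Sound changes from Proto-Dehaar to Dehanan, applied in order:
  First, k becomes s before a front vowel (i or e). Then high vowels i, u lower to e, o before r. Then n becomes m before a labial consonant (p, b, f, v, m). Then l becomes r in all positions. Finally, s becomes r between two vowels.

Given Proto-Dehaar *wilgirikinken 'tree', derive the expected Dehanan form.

Dehanan: start from *wilgirikinken.
  rule 1 (palatalisation): wilgirikinken → wilgirisinsen
  rule 2 (pre-rhotic lowering): wilgirisinsen → wilgerisinsen
  rule 3: no change — wilgerisinsen
  rule 4 (unconditioned shift): wilgerisinsen → wirgerisinsen
  rule 5 (rhotacism): wirgerisinsen → wirgeririnsen
  ⇒ Dehanan wirgeririnsen

wirgeririnsen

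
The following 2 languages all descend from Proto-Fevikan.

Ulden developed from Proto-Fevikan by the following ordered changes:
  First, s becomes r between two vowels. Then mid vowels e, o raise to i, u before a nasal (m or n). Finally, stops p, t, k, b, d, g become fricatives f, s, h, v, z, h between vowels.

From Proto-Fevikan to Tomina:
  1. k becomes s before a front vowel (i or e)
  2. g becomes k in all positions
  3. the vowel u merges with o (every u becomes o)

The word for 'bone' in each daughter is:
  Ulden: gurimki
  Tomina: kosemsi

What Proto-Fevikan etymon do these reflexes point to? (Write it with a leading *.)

*gusemki

Position 6: Ulden has k, Tomina has s. Ulden preserves k here (none of its changes turn any other segment into k), so the proto-segment is *k.
Position 4: Ulden has i, Tomina has e. Tomina preserves e here (none of its changes turn any other segment into e), so the proto-segment is *e.
Position 3: Ulden has r, Tomina has s. Taking the neighbouring segments as reconstructed: Ulden r could go back to *s or *r; Tomina s could go back to *k or *s — the one source consistent with every daughter is *s.
Continuing position by position gives *gusemki; check it forward:
Ulden: start from *gusemki.
  rule 1 (rhotacism): gusemki → guremki
  rule 2 (pre-nasal raising): guremki → gurimki
  rule 3: no change — gurimki
  ⇒ Ulden gurimki
Tomina: start from *gusemki.
  rule 1 (palatalisation): gusemki → gusemsi
  rule 2 (unconditioned shift): gusemsi → kusemsi
  rule 3 (vowel merger): kusemsi → kosemsi
  ⇒ Tomina kosemsi
No other proto-form is consistent with every reflex, so the reconstruction is *gusemki.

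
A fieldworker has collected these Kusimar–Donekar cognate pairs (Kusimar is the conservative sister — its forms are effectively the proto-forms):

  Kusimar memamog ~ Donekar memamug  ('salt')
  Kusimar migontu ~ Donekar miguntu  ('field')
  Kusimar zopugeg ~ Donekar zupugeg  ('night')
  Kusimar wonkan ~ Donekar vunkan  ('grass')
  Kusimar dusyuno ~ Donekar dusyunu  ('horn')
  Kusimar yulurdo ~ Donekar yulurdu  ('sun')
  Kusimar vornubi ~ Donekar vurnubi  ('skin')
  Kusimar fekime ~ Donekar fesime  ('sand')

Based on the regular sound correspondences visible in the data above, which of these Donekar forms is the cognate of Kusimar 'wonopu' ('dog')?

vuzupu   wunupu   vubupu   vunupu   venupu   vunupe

wonkan ~ vunkan — Kusimar w corresponds to Donekar v word-initially before a back vowel.
migontu ~ miguntu, wonkan ~ vunkan — Kusimar o corresponds to Donekar u after a consonant, before a nasal.
zopugeg ~ zupugeg — Kusimar o corresponds to Donekar u after a consonant, before a labial obstruent.
Applying these to Kusimar 'wonopu':
  wonopu → vonopu   (w→v word-initially before a back vowel)
  vonopu → vunopu   (o→u after a consonant, before a nasal)
  vunopu → vunupu   (o→u after a consonant, before a labial obstruent)
So the Donekar cognate is 'vunupu'.

vunupu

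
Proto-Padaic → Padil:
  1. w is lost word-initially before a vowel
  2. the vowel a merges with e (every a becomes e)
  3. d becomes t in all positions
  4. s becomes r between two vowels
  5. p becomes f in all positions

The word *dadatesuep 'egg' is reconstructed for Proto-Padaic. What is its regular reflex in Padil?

Padil: *dadatesuep > dedetesuep > tetetesuep > teteteruep > teteteruef  (by vowel merger, unconditioned shift, rhotacism, unconditioned shift)

teteteruef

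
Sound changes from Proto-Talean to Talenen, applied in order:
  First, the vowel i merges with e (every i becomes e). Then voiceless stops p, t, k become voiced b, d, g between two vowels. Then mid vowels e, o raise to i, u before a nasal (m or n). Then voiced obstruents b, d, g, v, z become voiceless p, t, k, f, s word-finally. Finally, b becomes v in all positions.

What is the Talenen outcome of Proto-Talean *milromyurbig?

melrumyurvek

Talenen: *milromyurbig > melromyurbeg > melrumyurbeg > melrumyurbek > melrumyurvek  (by vowel merger, pre-nasal raising, final devoicing, unconditioned shift)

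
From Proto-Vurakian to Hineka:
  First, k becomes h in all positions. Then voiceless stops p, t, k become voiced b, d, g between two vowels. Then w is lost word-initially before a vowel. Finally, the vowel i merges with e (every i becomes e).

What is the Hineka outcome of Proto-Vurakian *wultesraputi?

ultesrabude

Hineka: start from *wultesraputi.
  rule 1: no change — wultesraputi
  rule 2 (intervocalic voicing): wultesraputi → wultesrabudi
  rule 3 (glide loss): wultesrabudi → ultesrabudi
  rule 4 (vowel merger): ultesrabudi → ultesrabude
  ⇒ Hineka ultesrabude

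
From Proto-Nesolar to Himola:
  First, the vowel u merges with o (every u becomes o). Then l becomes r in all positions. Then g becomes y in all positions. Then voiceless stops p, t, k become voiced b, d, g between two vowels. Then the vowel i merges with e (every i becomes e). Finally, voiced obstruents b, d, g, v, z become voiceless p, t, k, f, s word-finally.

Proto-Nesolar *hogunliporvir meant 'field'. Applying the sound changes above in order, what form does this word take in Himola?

hoyonreborver

Himola: *hogunliporvir > hogonliporvir > hogonriporvir > hoyonriporvir > hoyonriborvir > hoyonreborver  (by vowel merger, unconditioned shift, unconditioned shift, intervocalic voicing, vowel merger)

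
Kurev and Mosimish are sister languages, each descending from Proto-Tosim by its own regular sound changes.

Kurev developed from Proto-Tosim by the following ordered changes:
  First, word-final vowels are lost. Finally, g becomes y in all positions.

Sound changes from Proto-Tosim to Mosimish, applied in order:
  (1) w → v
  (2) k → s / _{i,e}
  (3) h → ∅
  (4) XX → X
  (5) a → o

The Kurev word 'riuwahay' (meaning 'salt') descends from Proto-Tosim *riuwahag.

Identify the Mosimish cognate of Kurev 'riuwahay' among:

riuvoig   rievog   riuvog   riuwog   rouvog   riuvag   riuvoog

riuvog

Mosimish: *riuwahag > riuvahag > riuvaag > riuvag > riuvog  (by unconditioned shift, h-loss, degemination, vowel merger)
Only 'riuvog' matches the regular Mosimish development of *riuwahag.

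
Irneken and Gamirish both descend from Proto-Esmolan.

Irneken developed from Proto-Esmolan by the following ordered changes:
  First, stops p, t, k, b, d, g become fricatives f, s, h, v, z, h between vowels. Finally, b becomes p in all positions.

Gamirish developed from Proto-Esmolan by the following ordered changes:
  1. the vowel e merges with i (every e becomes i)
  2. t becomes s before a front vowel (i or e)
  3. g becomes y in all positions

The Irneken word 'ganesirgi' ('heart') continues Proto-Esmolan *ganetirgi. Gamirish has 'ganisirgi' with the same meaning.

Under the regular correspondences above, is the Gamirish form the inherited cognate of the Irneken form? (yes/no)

Derive the expected Gamirish reflex of *ganetirgi:
Gamirish: *ganetirgi
  ganetirgi → ganitirgi   [vowel merger]
  ganitirgi → ganisirgi   [palatalisation]
  ganisirgi → yanisiryi   [unconditioned shift]
  giving Gamirish yanisiryi.
The regular Gamirish reflex would be 'yanisiryi', but the attested form is 'ganisirgi'. The correspondence is irregular, so they are not cognates (the Gamirish form has a different source).

no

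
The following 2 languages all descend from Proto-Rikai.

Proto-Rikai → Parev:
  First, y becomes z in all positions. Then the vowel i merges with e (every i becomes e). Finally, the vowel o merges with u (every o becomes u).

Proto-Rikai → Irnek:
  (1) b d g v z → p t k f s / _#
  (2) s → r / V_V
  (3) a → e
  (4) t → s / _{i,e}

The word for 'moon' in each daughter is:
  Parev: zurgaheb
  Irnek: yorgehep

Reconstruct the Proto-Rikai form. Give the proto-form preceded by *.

*yorgaheb

Position 1: Parev has z, Irnek has y. Irnek preserves y here (none of its changes turn any other segment into y), so the proto-segment is *y.
Position 2: Parev has u, Irnek has o. Irnek preserves o here (none of its changes turn any other segment into o), so the proto-segment is *o.
Verify the candidate proto-form against each daughter:
Parev: *yorgaheb
  yorgaheb → zorgaheb   [unconditioned shift]
  zorgaheb (rule 2 does not apply)
  zorgaheb → zurgaheb   [vowel merger]
  giving Parev zurgaheb.
Irnek: start from *yorgaheb.
  rule 1 (final devoicing): yorgaheb → yorgahep
  rule 2: no change — yorgahep
  rule 3 (vowel merger): yorgahep → yorgehep
  rule 4: no change — yorgehep
  ⇒ Irnek yorgehep
Only *yorgaheb yields all of Parev zurgaheb, Irnek yorgehep.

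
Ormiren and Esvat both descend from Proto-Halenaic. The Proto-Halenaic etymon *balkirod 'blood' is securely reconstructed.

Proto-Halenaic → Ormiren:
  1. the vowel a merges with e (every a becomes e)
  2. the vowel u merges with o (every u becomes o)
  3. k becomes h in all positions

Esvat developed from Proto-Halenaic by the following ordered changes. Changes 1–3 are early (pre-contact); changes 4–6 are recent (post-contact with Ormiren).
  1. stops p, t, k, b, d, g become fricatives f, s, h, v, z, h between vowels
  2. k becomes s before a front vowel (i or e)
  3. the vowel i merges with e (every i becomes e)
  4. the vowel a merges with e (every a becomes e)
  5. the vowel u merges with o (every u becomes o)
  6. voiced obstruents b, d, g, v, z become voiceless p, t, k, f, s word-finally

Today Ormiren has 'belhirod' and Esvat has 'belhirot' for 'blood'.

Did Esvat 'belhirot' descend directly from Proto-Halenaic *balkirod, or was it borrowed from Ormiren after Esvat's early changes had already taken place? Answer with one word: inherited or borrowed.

If inherited, *balkirod would pass through all of Esvat's changes:
Esvat: *balkirod > balsirod > balserod > belserod > belserot  (by palatalisation, vowel merger, vowel merger, final devoicing)
If borrowed from Ormiren 'belhirod' after the early changes, it would undergo only the recent ones:
  rule 4 (vowel merger): no change (belhirod)
  rule 5 (vowel merger): no change (belhirod)
  rule 6 (final devoicing): belhirod → belhirot
  ⇒ as a loan: belhirot
Esvat 'belhirot' matches the loan outcome 'belhirot', not the inherited 'belserot' — it skipped the early Esvat changes, so it was borrowed from Ormiren.

borrowed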